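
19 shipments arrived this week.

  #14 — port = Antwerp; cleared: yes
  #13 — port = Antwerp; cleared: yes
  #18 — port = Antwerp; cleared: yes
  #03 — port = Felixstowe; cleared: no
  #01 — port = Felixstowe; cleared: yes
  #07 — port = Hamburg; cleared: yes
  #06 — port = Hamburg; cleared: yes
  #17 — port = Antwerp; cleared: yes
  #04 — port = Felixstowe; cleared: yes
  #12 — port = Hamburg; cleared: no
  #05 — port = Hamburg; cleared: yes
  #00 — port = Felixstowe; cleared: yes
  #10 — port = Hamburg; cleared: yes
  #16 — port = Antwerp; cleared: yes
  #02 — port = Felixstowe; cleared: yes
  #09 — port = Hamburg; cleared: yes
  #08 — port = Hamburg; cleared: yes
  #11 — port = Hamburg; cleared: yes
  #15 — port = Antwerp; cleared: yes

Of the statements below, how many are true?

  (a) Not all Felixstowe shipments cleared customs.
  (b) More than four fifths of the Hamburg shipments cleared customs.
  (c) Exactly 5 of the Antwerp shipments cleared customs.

(a) Felixstowe: |A| = 5, |A ∩ B| = 4; needs A ⊄ B (|A ∖ B| ≥ 1) — true.
(b) Hamburg: |A| = 8, |A ∩ B| = 7; needs |A ∩ B| / |A| > 4/5 — true.
(c) Antwerp: |A| = 6, |A ∩ B| = 6; needs |A ∩ B| = 5 — false.

2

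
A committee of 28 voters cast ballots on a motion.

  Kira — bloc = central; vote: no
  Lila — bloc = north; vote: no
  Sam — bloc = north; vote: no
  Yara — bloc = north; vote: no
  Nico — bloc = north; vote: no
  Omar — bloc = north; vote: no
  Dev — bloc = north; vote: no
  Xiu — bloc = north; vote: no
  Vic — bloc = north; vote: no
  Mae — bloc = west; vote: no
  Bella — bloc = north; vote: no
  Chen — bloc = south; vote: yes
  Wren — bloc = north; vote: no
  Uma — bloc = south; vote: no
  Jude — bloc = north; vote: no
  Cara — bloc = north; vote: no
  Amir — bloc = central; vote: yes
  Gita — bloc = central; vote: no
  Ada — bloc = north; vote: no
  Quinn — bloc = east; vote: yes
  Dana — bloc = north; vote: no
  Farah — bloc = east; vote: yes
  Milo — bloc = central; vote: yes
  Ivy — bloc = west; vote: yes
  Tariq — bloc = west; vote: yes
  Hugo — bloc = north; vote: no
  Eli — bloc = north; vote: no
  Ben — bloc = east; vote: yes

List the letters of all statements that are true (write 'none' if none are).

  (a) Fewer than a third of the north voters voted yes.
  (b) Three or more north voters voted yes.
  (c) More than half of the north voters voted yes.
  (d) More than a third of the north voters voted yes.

|A| = 16, |A ∩ B| = 0, |A ∖ B| = 16.
(a) |A ∩ B| / |A| < 1/3: holds.
(b) |A ∩ B| ≥ 3: fails.
(c) |A ∩ B| > |A ∖ B|: fails.
(d) |A ∩ B| / |A| > 1/3: fails.

(a)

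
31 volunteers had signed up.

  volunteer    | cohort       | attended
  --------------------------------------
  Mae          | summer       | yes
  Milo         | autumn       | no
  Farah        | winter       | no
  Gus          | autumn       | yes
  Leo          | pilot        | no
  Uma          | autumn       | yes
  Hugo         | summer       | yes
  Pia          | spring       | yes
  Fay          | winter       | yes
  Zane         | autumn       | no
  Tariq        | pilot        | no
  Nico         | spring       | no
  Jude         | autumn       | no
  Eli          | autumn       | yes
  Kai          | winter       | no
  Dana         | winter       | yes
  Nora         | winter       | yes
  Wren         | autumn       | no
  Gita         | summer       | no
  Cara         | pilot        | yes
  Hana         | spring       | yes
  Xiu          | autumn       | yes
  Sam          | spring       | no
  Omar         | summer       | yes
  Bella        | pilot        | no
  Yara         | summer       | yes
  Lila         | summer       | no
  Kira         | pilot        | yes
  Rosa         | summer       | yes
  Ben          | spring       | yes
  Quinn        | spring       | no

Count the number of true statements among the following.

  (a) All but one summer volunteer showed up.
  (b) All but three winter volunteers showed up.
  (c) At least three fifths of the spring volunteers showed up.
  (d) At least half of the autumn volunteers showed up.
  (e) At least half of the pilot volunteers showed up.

(a) summer: |A| = 7, |A ∩ B| = 5; needs |A ∖ B| = 1 — false.
(b) winter: |A| = 5, |A ∩ B| = 3; needs |A ∖ B| = 3 — false.
(c) spring: |A| = 6, |A ∩ B| = 3; needs |A ∩ B| / |A| ≥ 3/5 — false.
(d) autumn: |A| = 8, |A ∩ B| = 4; needs |A ∩ B| ≥ |A ∖ B| — true.
(e) pilot: |A| = 5, |A ∩ B| = 2; needs |A ∩ B| ≥ |A ∖ B| — false.

1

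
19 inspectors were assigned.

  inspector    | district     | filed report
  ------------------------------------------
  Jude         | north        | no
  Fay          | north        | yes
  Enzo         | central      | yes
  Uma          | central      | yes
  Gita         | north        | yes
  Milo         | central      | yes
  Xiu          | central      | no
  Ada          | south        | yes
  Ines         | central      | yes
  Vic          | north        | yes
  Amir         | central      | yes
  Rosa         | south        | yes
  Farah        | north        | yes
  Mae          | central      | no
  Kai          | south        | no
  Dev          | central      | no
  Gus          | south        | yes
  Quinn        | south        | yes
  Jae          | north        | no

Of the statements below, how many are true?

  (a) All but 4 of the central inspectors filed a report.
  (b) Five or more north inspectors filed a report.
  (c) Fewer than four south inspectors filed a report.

0

(a) central: |A| = 8, |A ∩ B| = 5; needs |A ∖ B| = 4 — false.
(b) north: |A| = 6, |A ∩ B| = 4; needs |A ∩ B| ≥ 5 — false.
(c) south: |A| = 5, |A ∩ B| = 4; needs |A ∩ B| < 4 — false.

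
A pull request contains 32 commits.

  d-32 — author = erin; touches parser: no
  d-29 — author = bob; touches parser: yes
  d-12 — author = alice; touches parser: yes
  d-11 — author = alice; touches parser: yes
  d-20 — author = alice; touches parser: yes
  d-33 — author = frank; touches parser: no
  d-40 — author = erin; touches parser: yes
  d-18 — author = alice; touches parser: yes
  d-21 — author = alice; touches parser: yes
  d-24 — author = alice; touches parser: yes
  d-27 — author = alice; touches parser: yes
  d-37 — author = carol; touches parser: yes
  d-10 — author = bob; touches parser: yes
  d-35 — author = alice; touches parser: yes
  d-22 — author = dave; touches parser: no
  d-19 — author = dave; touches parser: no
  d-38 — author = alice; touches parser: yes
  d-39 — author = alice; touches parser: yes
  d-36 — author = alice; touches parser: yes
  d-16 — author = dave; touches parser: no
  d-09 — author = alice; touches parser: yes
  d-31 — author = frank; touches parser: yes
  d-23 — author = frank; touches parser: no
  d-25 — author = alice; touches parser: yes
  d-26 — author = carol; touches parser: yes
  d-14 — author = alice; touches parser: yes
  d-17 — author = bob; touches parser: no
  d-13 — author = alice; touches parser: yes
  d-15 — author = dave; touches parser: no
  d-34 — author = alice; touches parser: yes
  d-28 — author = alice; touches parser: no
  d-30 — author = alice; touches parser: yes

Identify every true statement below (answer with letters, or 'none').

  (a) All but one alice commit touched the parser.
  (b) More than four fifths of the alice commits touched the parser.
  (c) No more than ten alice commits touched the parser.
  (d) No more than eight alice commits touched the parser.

|A| = 18, |A ∩ B| = 17, |A ∖ B| = 1.
(a) |A ∖ B| = 1: holds.
(b) |A ∩ B| / |A| > 4/5: holds.
(c) |A ∩ B| ≤ 10: fails.
(d) |A ∩ B| ≤ 8: fails.

(a), (b)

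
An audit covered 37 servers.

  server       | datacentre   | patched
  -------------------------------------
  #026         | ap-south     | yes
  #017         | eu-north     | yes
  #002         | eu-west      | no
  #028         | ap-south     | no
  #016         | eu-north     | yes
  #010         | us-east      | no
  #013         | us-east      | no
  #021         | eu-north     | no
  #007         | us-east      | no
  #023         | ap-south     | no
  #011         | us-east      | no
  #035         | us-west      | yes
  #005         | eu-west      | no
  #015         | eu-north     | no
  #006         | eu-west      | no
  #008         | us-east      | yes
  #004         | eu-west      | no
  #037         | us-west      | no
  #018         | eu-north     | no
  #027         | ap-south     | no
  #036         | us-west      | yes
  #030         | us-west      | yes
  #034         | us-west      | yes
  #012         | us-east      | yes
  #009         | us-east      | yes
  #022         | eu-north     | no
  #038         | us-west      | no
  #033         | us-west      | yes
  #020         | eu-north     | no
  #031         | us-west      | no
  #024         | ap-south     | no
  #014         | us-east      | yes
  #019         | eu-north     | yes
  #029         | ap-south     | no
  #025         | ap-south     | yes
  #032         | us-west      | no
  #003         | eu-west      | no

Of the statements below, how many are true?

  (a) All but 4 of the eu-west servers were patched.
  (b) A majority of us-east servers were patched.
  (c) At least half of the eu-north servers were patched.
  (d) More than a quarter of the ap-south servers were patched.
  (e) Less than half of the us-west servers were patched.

1

(a) eu-west: |A| = 5, |A ∩ B| = 0; needs |A ∖ B| = 4 — false.
(b) us-east: |A| = 8, |A ∩ B| = 4; needs |A ∩ B| > |A ∖ B| — false.
(c) eu-north: |A| = 8, |A ∩ B| = 3; needs |A ∩ B| ≥ |A ∖ B| — false.
(d) ap-south: |A| = 7, |A ∩ B| = 2; needs |A ∩ B| / |A| > 1/4 — true.
(e) us-west: |A| = 9, |A ∩ B| = 5; needs |A ∩ B| < |A ∖ B| — false.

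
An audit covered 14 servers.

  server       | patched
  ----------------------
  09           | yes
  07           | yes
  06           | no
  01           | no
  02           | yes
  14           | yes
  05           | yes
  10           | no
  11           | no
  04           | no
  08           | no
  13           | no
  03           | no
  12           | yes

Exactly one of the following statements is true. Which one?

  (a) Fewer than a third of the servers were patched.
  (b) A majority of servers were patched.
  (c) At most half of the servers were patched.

(c)

|A| = 14, |A ∩ B| = 6, |A ∖ B| = 8.
(a) requires |A ∩ B| / |A| < 1/3: false.
(b) requires |A ∩ B| > |A ∖ B|: false.
(c) requires |A ∩ B| ≤ |A ∖ B|: true.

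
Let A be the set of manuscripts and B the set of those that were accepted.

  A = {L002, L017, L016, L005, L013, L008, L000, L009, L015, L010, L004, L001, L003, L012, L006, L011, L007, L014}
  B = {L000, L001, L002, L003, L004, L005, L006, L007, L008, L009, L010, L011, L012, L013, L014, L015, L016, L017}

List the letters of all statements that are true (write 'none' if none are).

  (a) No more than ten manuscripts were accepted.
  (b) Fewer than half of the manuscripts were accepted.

none

|A| = 18, |A ∩ B| = 18, |A ∖ B| = 0.
(a) |A ∩ B| ≤ 10: fails.
(b) |A ∩ B| < |A ∖ B|: fails.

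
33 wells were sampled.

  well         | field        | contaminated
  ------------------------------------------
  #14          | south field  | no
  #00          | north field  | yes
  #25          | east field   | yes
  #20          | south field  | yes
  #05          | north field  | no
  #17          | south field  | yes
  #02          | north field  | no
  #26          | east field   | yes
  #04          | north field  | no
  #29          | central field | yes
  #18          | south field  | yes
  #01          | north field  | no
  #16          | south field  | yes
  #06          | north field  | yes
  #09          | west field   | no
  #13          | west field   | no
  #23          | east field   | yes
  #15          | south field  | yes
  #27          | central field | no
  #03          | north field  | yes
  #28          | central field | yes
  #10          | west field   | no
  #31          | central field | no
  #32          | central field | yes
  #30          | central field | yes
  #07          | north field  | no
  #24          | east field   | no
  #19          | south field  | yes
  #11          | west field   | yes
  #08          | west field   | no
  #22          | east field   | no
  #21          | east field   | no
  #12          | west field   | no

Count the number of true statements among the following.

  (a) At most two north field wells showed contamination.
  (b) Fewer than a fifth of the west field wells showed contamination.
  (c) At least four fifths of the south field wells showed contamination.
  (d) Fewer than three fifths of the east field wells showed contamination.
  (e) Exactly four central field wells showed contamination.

(a) north field: |A| = 8, |A ∩ B| = 3; needs |A ∩ B| ≤ 2 — false.
(b) west field: |A| = 6, |A ∩ B| = 1; needs |A ∩ B| / |A| < 1/5 — true.
(c) south field: |A| = 7, |A ∩ B| = 6; needs |A ∩ B| / |A| ≥ 4/5 — true.
(d) east field: |A| = 6, |A ∩ B| = 3; needs |A ∩ B| / |A| < 3/5 — true.
(e) central field: |A| = 6, |A ∩ B| = 4; needs |A ∩ B| = 4 — true.

4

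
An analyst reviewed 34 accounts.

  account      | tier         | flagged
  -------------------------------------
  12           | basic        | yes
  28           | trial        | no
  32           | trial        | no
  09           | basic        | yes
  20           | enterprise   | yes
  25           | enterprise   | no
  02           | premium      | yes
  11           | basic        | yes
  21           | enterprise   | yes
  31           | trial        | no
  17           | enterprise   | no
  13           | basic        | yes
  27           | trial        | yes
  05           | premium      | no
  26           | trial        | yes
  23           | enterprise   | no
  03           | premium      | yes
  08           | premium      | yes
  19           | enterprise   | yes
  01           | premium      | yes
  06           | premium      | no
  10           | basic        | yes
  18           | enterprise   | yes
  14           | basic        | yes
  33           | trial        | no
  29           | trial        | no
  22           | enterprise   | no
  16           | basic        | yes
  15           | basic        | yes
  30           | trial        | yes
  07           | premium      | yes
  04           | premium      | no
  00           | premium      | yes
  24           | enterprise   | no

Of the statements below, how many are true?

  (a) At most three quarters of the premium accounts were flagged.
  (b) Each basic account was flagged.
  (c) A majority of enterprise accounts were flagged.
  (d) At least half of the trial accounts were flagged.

(a) premium: |A| = 9, |A ∩ B| = 6; needs |A ∩ B| / |A| ≤ 3/4 — true.
(b) basic: |A| = 8, |A ∩ B| = 8; needs A ⊆ B, i.e. every element of A is in B (|A ∖ B| = 0) — true.
(c) enterprise: |A| = 9, |A ∩ B| = 4; needs |A ∩ B| > |A ∖ B| — false.
(d) trial: |A| = 8, |A ∩ B| = 3; needs |A ∩ B| ≥ |A ∖ B| — false.

2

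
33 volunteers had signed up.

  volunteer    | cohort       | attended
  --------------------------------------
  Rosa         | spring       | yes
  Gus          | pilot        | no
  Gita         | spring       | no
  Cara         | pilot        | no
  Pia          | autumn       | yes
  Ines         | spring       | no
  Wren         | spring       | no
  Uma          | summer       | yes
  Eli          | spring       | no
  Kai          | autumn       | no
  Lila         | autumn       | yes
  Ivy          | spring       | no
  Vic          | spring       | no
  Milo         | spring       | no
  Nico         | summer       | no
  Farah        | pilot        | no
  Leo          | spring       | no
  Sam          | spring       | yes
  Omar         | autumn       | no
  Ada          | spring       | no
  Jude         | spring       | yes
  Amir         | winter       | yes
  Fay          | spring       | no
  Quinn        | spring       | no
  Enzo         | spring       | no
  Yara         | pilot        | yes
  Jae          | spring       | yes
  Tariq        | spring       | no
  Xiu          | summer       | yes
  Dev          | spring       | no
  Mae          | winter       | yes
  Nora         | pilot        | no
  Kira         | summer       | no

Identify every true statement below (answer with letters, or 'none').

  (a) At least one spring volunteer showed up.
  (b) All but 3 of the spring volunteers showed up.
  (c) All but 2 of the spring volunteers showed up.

(a)

|A| = 18, |A ∩ B| = 4, |A ∖ B| = 14.
(a) A ∩ B ≠ ∅ (|A ∩ B| ≥ 1): holds.
(b) |A ∖ B| = 3: fails.
(c) |A ∖ B| = 2: fails.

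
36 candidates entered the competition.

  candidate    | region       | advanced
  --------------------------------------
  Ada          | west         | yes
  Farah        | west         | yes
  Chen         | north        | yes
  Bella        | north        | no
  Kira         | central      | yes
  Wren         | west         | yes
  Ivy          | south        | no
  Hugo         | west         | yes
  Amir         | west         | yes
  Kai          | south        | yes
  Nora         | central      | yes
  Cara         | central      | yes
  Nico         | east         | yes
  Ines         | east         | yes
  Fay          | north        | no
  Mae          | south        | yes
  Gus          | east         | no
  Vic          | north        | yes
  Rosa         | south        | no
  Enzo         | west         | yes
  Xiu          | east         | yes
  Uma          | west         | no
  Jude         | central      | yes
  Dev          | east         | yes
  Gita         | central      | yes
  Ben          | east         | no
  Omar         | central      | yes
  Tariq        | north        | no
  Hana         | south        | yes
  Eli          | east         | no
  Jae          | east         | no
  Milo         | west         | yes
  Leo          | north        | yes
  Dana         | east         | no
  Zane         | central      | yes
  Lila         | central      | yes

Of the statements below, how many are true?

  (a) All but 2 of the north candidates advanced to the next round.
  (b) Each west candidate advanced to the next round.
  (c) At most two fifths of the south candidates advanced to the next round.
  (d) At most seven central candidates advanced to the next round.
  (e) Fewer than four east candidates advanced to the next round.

(a) north: |A| = 6, |A ∩ B| = 3; needs |A ∖ B| = 2 — false.
(b) west: |A| = 8, |A ∩ B| = 7; needs A ⊆ B, i.e. every element of A is in B (|A ∖ B| = 0) — false.
(c) south: |A| = 5, |A ∩ B| = 3; needs |A ∩ B| / |A| ≤ 2/5 — false.
(d) central: |A| = 8, |A ∩ B| = 8; needs |A ∩ B| ≤ 7 — false.
(e) east: |A| = 9, |A ∩ B| = 4; needs |A ∩ B| < 4 — false.

0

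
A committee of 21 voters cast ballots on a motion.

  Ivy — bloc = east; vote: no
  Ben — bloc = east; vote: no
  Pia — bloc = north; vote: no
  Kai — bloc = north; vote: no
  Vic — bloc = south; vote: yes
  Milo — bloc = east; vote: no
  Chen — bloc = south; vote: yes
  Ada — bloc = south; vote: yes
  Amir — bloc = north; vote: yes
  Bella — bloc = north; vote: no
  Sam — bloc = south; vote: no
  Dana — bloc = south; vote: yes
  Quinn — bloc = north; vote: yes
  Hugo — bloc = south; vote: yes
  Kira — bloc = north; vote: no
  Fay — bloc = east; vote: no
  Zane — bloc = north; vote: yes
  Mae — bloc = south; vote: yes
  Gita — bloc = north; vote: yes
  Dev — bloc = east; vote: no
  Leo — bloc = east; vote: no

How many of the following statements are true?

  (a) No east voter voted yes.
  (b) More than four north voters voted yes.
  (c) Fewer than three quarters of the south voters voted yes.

1

(a) east: |A| = 6, |A ∩ B| = 0; needs A ∩ B = ∅ (|A ∩ B| = 0) — true.
(b) north: |A| = 8, |A ∩ B| = 4; needs |A ∩ B| > 4 — false.
(c) south: |A| = 7, |A ∩ B| = 6; needs |A ∩ B| / |A| < 3/4 — false.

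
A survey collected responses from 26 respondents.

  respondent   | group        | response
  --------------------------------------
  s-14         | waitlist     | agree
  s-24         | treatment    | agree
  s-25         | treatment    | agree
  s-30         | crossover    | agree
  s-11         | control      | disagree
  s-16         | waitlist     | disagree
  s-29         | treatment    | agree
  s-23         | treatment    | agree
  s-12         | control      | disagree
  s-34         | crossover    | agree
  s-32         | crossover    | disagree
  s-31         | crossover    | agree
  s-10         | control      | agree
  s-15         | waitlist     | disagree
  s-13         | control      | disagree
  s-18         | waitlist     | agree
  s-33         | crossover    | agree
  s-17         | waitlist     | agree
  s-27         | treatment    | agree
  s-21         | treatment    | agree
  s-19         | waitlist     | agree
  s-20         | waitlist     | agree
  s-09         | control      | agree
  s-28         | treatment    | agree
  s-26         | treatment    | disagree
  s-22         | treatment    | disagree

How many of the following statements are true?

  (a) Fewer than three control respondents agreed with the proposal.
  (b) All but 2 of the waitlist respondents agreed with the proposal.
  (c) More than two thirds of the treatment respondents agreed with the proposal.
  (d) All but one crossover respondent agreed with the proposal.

4

(a) control: |A| = 5, |A ∩ B| = 2; needs |A ∩ B| < 3 — true.
(b) waitlist: |A| = 7, |A ∩ B| = 5; needs |A ∖ B| = 2 — true.
(c) treatment: |A| = 9, |A ∩ B| = 7; needs |A ∩ B| / |A| > 2/3 — true.
(d) crossover: |A| = 5, |A ∩ B| = 4; needs |A ∖ B| = 1 — true.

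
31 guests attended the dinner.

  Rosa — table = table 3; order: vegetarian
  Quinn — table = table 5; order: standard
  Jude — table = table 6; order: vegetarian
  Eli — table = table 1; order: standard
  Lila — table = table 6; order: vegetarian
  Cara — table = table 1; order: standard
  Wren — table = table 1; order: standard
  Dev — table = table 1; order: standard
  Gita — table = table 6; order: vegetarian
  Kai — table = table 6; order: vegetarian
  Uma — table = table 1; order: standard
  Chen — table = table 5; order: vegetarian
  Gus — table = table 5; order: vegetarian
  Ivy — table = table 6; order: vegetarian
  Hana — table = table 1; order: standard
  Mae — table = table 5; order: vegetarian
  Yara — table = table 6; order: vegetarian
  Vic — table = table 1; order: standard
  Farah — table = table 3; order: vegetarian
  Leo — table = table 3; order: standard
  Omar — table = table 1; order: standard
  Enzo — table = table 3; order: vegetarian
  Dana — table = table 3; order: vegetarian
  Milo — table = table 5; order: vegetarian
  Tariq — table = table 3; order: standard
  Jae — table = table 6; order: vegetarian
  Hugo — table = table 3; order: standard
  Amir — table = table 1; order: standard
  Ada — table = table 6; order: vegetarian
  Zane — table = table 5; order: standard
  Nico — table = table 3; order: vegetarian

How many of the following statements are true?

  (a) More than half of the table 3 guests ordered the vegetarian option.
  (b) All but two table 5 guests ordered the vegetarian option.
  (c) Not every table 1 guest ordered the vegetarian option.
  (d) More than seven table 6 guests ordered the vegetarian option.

(a) table 3: |A| = 8, |A ∩ B| = 5; needs |A ∩ B| > |A ∖ B| — true.
(b) table 5: |A| = 6, |A ∩ B| = 4; needs |A ∖ B| = 2 — true.
(c) table 1: |A| = 9, |A ∩ B| = 0; needs A ⊄ B (|A ∖ B| ≥ 1) — true.
(d) table 6: |A| = 8, |A ∩ B| = 8; needs |A ∩ B| > 7 — true.

4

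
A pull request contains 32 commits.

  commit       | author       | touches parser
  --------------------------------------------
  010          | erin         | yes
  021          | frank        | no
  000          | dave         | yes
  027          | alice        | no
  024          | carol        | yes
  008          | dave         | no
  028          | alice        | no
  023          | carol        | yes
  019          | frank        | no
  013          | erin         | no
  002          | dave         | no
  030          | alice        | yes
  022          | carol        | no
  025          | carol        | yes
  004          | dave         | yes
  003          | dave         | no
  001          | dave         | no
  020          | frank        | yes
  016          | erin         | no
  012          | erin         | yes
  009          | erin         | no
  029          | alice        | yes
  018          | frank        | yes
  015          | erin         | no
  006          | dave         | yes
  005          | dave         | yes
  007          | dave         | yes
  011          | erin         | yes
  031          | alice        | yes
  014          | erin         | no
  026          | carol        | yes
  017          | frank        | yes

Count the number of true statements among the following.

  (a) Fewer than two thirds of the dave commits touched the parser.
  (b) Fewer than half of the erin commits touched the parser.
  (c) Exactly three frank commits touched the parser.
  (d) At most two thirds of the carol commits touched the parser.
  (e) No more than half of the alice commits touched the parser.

3

(a) dave: |A| = 9, |A ∩ B| = 5; needs |A ∩ B| / |A| < 2/3 — true.
(b) erin: |A| = 8, |A ∩ B| = 3; needs |A ∩ B| < |A ∖ B| — true.
(c) frank: |A| = 5, |A ∩ B| = 3; needs |A ∩ B| = 3 — true.
(d) carol: |A| = 5, |A ∩ B| = 4; needs |A ∩ B| / |A| ≤ 2/3 — false.
(e) alice: |A| = 5, |A ∩ B| = 3; needs |A ∩ B| ≤ |A ∖ B| — false.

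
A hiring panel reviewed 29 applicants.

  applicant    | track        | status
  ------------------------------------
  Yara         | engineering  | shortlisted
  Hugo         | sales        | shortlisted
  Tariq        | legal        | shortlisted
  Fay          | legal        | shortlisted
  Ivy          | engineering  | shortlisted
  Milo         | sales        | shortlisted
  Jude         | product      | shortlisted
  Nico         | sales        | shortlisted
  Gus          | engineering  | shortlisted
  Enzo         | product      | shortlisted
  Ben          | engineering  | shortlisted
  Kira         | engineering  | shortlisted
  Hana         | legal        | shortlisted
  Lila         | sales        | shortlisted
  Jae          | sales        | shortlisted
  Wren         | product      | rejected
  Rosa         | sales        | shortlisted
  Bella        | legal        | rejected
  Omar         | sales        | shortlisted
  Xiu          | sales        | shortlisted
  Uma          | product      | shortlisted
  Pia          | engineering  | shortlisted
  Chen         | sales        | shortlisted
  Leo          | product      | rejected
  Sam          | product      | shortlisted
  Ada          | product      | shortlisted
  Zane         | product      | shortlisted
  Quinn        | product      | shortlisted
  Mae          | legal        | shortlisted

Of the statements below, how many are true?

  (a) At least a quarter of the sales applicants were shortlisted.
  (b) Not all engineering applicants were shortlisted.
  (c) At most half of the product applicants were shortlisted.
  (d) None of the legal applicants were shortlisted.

(a) sales: |A| = 9, |A ∩ B| = 9; needs |A ∩ B| / |A| ≥ 1/4 — true.
(b) engineering: |A| = 6, |A ∩ B| = 6; needs A ⊄ B (|A ∖ B| ≥ 1) — false.
(c) product: |A| = 9, |A ∩ B| = 7; needs |A ∩ B| ≤ |A ∖ B| — false.
(d) legal: |A| = 5, |A ∩ B| = 4; needs A ∩ B = ∅ (|A ∩ B| = 0) — false.

1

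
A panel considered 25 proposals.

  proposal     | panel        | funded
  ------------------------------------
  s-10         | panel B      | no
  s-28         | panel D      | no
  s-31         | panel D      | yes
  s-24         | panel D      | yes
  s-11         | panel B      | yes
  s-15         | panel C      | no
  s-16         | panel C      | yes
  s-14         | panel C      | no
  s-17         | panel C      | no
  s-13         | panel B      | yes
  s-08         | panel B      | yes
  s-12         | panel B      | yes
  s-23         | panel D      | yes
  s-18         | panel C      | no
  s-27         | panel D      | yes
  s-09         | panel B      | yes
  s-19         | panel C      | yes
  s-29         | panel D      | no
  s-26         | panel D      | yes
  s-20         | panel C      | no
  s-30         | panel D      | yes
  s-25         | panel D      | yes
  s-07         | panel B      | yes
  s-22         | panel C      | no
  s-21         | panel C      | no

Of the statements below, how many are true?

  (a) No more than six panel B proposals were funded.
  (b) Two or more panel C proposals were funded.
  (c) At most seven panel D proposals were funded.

3

(a) panel B: |A| = 7, |A ∩ B| = 6; needs |A ∩ B| ≤ 6 — true.
(b) panel C: |A| = 9, |A ∩ B| = 2; needs |A ∩ B| ≥ 2 — true.
(c) panel D: |A| = 9, |A ∩ B| = 7; needs |A ∩ B| ≤ 7 — true.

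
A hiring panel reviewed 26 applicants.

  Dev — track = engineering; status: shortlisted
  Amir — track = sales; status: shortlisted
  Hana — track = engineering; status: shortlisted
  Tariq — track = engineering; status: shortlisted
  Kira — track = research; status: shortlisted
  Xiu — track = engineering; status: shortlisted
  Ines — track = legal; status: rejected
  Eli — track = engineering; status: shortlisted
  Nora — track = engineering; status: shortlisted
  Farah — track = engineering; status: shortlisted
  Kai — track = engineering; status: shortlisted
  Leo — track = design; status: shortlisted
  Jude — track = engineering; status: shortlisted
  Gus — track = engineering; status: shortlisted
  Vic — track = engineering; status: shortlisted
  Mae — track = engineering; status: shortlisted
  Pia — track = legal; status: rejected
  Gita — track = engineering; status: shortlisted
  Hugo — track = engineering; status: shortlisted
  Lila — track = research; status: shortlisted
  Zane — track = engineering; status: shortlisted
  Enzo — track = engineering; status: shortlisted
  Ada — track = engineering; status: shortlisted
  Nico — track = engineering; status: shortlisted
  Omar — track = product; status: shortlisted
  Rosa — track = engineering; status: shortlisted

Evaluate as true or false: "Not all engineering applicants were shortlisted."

Truth condition: A ⊄ B (|A ∖ B| ≥ 1).
|A| = 19, |A ∩ B| = 19, |A ∖ B| = 0.
So the statement is false.

False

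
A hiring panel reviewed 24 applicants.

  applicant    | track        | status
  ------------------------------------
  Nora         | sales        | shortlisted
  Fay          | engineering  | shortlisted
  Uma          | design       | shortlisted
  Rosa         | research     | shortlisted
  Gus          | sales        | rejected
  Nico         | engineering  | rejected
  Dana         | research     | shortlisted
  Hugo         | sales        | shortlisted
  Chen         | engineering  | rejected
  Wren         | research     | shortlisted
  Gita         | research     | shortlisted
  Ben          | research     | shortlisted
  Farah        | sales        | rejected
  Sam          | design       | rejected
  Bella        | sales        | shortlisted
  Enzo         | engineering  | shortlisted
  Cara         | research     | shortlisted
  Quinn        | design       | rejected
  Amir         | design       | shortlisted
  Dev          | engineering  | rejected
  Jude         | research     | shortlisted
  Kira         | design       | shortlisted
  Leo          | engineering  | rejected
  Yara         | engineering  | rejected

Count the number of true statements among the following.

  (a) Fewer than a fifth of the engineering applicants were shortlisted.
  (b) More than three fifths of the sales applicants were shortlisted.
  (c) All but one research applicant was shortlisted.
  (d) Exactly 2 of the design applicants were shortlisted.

0

(a) engineering: |A| = 7, |A ∩ B| = 2; needs |A ∩ B| / |A| < 1/5 — false.
(b) sales: |A| = 5, |A ∩ B| = 3; needs |A ∩ B| / |A| > 3/5 — false.
(c) research: |A| = 7, |A ∩ B| = 7; needs |A ∖ B| = 1 — false.
(d) design: |A| = 5, |A ∩ B| = 3; needs |A ∩ B| = 2 — false.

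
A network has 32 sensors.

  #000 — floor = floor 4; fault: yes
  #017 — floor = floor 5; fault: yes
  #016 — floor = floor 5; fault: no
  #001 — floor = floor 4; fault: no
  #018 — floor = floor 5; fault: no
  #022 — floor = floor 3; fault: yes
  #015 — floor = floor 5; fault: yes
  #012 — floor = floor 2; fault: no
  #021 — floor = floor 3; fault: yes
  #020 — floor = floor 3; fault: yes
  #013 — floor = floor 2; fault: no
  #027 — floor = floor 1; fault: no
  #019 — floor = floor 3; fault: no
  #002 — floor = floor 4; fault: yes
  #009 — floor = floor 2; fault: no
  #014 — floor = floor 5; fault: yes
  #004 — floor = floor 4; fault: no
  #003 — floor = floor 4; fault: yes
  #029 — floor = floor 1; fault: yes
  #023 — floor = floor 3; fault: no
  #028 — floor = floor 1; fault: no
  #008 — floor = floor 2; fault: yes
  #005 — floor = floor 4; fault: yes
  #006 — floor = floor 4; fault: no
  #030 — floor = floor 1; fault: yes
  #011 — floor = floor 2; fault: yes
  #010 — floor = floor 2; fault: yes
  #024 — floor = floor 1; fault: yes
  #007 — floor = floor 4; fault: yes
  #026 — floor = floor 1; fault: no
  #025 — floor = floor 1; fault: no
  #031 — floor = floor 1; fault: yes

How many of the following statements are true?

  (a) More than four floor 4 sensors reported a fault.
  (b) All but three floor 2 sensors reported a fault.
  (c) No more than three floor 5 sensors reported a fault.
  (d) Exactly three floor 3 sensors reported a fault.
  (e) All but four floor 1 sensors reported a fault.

5

(a) floor 4: |A| = 8, |A ∩ B| = 5; needs |A ∩ B| > 4 — true.
(b) floor 2: |A| = 6, |A ∩ B| = 3; needs |A ∖ B| = 3 — true.
(c) floor 5: |A| = 5, |A ∩ B| = 3; needs |A ∩ B| ≤ 3 — true.
(d) floor 3: |A| = 5, |A ∩ B| = 3; needs |A ∩ B| = 3 — true.
(e) floor 1: |A| = 8, |A ∩ B| = 4; needs |A ∖ B| = 4 — true.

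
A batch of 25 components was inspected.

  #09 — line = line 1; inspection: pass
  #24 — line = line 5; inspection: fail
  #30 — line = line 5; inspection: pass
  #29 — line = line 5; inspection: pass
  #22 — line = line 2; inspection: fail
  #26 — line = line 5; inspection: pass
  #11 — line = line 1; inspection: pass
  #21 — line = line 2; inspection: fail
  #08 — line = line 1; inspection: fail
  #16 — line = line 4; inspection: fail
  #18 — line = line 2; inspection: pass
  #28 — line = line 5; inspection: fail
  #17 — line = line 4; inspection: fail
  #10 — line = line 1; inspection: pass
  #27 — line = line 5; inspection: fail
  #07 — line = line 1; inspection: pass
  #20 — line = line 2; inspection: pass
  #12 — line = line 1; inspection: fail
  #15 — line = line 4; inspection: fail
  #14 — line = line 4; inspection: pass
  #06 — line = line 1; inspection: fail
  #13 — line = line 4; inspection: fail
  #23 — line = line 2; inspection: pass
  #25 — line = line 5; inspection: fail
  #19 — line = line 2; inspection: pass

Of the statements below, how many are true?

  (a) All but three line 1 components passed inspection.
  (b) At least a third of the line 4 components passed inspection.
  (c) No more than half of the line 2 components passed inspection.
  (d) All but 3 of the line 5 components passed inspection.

(a) line 1: |A| = 7, |A ∩ B| = 4; needs |A ∖ B| = 3 — true.
(b) line 4: |A| = 5, |A ∩ B| = 1; needs |A ∩ B| / |A| ≥ 1/3 — false.
(c) line 2: |A| = 6, |A ∩ B| = 4; needs |A ∩ B| ≤ |A ∖ B| — false.
(d) line 5: |A| = 7, |A ∩ B| = 3; needs |A ∖ B| = 3 — false.

1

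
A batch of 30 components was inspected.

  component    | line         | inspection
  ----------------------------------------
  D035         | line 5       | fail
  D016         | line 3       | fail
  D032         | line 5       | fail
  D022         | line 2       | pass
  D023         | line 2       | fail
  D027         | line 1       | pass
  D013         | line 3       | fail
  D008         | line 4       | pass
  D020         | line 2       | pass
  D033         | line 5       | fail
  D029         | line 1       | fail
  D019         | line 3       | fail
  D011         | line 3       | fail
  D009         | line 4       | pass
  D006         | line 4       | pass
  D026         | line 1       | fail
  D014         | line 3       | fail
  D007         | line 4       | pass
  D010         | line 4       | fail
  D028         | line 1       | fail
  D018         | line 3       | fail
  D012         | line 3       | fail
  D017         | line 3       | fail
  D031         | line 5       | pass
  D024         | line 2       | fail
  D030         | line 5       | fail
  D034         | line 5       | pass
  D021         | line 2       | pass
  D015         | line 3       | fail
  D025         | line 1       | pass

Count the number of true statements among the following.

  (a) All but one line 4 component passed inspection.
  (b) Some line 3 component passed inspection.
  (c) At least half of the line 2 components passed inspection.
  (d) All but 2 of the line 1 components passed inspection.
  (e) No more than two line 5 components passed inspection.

(a) line 4: |A| = 5, |A ∩ B| = 4; needs |A ∖ B| = 1 — true.
(b) line 3: |A| = 9, |A ∩ B| = 0; needs A ∩ B ≠ ∅ (|A ∩ B| ≥ 1) — false.
(c) line 2: |A| = 5, |A ∩ B| = 3; needs |A ∩ B| ≥ |A ∖ B| — true.
(d) line 1: |A| = 5, |A ∩ B| = 2; needs |A ∖ B| = 2 — false.
(e) line 5: |A| = 6, |A ∩ B| = 2; needs |A ∩ B| ≤ 2 — true.

3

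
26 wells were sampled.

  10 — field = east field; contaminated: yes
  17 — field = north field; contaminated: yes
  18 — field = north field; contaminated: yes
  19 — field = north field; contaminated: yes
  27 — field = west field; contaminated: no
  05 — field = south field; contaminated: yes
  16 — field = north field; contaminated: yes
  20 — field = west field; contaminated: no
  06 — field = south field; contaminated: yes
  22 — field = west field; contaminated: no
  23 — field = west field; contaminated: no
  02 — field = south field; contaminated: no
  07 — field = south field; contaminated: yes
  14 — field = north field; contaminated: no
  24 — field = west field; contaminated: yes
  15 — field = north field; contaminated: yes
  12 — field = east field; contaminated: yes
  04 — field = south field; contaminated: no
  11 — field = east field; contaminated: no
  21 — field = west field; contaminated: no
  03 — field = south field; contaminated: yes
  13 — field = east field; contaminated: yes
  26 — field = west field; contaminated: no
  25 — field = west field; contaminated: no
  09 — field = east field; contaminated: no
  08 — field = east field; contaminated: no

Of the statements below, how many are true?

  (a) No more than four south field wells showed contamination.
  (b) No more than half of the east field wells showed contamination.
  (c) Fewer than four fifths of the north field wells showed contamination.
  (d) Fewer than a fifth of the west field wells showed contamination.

(a) south field: |A| = 6, |A ∩ B| = 4; needs |A ∩ B| ≤ 4 — true.
(b) east field: |A| = 6, |A ∩ B| = 3; needs |A ∩ B| ≤ |A ∖ B| — true.
(c) north field: |A| = 6, |A ∩ B| = 5; needs |A ∩ B| / |A| < 4/5 — false.
(d) west field: |A| = 8, |A ∩ B| = 1; needs |A ∩ B| / |A| < 1/5 — true.

3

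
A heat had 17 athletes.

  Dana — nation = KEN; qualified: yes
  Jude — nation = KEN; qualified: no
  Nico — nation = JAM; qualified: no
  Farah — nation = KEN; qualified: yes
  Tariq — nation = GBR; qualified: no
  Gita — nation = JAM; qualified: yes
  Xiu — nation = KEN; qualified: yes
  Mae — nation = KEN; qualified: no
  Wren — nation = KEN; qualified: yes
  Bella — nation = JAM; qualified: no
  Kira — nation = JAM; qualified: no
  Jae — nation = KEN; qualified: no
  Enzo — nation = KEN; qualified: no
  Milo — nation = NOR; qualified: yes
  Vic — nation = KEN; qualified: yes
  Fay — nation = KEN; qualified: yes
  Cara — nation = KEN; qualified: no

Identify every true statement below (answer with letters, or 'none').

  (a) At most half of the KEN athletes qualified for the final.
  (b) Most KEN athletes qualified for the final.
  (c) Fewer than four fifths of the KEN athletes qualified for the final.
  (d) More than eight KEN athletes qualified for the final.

(b), (c)

|A| = 11, |A ∩ B| = 6, |A ∖ B| = 5.
(a) |A ∩ B| ≤ |A ∖ B|: fails.
(b) |A ∩ B| > |A ∖ B|: holds.
(c) |A ∩ B| / |A| < 4/5: holds.
(d) |A ∩ B| > 8: fails.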